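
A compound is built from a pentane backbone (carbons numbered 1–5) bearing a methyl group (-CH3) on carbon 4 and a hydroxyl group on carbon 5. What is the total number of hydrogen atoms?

14

Atom tally by fragment:
  CH3 → C:1 H:3
  CH2 → C:1 H:2
  CH2 → C:1 H:2
  CH(CH3) → C:2 H:4
  CH2OH → C:1 H:3 O:1
Element totals:
  C: 6
  H: 14
  O: 1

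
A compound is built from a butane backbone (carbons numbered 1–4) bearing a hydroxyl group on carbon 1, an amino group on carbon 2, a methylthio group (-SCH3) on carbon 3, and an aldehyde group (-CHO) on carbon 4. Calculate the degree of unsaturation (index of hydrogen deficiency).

1

Atom tally by fragment:
  HOCH2 → C:1 H:3 O:1
  CH(NH2) → C:1 H:3 N:1
  CH(SCH3) → C:2 H:4 S:1
  CH2CHO → C:2 H:3 O:1
Element totals:
  C: 6
  H: 13
  N: 1
  O: 2
  S: 1
Molecular formula: C6H13NO2S.
DoU = (2C + 2 + N − H − X) / 2 = (2·6 + 2 + 1 − 13 − 0) / 2 = 1.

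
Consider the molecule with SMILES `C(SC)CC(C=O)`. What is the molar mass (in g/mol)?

118.19 g/mol

Atom tally by fragment:
  CH3SCH2 → C:2 H:5 S:1
  CH2 → C:1 H:2
  CH2CHO → C:2 H:3 O:1
Element totals:
  C: 5
  H: 10
  O: 1
  S: 1
Molecular formula: C5H10OS.
  M = 5(12.011) + 10(1.008) + 15.999 + 32.06
    = 60.055 + 10.080 + 15.999 + 32.060 = 118.194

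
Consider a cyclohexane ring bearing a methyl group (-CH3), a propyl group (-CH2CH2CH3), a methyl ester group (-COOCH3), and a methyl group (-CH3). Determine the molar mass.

Atom tally by fragment:
  cyclohexane ring core → C:6 H:12
  (− 4 ring H displaced by substituents)
  + CH3 → C:1 H:3
  + CH2CH2CH3 → C:3 H:7
  + COOCH3 → C:2 H:3 O:2
  + CH3 → C:1 H:3
Element totals:
  C: 13
  H: 24
  O: 2
Molecular formula: C13H24O2.
  M = 13(12.011) + 24(1.008) + 2(15.999)
    = 156.143 + 24.192 + 31.998 = 212.333

212.33 g/mol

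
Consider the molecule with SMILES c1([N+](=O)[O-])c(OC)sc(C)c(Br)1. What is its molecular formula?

Atom tally by fragment:
  thiophene ring core → C:4 H:4 S:1
  (− 4 ring H displaced by substituents)
  + NO2 → N:1 O:2
  + OCH3 → C:1 H:3 O:1
  + CH3 → C:1 H:3
  + Br → Br:1
Element totals:
  C: 6
  H: 6
  Br: 1
  N: 1
  O: 3
  S: 1

C6H6BrNO3S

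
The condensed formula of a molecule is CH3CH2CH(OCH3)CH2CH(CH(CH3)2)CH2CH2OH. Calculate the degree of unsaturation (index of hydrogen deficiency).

Atom tally by fragment:
  CH3 → C:1 H:3
  CH2 → C:1 H:2
  CH(OCH3) → C:2 H:4 O:1
  CH2 → C:1 H:2
  CH(CH(CH3)2) → C:4 H:8
  CH2CH2OH → C:2 H:5 O:1
Element totals:
  C: 11
  H: 24
  O: 2
Molecular formula: C11H24O2.
DoU = (2C + 2 + N − H − X) / 2 = (2·11 + 2 + 0 − 24 − 0) / 2 = 0.

0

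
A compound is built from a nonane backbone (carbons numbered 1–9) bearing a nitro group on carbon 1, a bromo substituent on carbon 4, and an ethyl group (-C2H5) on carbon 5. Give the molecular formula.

C11H22BrNO2

Atom tally by fragment:
  O2NCH2 → C:1 H:2 N:1 O:2
  CH2 → C:1 H:2
  CH2 → C:1 H:2
  CH(Br) → C:1 H:1 Br:1
  CH(C2H5) → C:3 H:6
  CH2 → C:1 H:2
  CH2 → C:1 H:2
  CH2 → C:1 H:2
  CH3 → C:1 H:3
Element totals:
  C: 11
  H: 22
  Br: 1
  N: 1
  O: 2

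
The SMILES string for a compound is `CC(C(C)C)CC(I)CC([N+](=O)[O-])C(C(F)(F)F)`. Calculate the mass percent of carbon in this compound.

Atom tally by fragment:
  CH3 → C:1 H:3
  CH(CH(CH3)2) → C:4 H:8
  CH2 → C:1 H:2
  CH(I) → C:1 H:1 I:1
  CH2 → C:1 H:2
  CH(NO2) → C:1 H:1 N:1 O:2
  CH2CF3 → C:2 H:2 F:3
Element totals:
  C: 11
  H: 19
  F: 3
  I: 1
  N: 1
  O: 2
Molecular formula: C11H19F3INO2.
Molar mass = 381.176 g/mol.
Mass from C: 11 × 12.011 = 132.121 g/mol.
%C = 132.121 / 381.176 × 100 = 34.66%.

34.66%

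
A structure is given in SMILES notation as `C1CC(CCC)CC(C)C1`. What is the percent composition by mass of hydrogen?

Atom tally by fragment:
  cyclohexane ring core → C:6 H:12
  (− 2 ring H displaced by substituents)
  + CH2CH2CH3 → C:3 H:7
  + CH3 → C:1 H:3
Element totals:
  C: 10
  H: 20
Molecular formula: C10H20.
Molar mass = 140.270 g/mol.
Mass from H: 20 × 1.008 = 20.160 g/mol.
%H = 20.160 / 140.270 × 100 = 14.37%.

14.37%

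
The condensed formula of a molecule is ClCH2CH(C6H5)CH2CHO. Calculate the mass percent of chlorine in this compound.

19.41%

Atom tally by fragment:
  ClCH2 → C:1 H:2 Cl:1
  CH(C6H5) → C:7 H:6
  CH2CHO → C:2 H:3 O:1
Element totals:
  C: 10
  H: 11
  Cl: 1
  O: 1
Molecular formula: C10H11ClO.
Molar mass = 182.647 g/mol.
Mass from Cl: 1 × 35.45 = 35.450 g/mol.
%Cl = 35.450 / 182.647 × 100 = 19.41%.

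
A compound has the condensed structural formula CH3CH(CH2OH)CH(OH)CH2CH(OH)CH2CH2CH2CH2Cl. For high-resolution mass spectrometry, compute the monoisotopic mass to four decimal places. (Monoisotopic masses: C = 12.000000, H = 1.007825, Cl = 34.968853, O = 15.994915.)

224.1179

Atom tally by fragment:
  CH3 → C:1 H:3
  CH(CH2OH) → C:2 H:4 O:1
  CH(OH) → C:1 H:2 O:1
  CH2 → C:1 H:2
  CH(OH) → C:1 H:2 O:1
  CH2 → C:1 H:2
  CH2 → C:1 H:2
  CH2 → C:1 H:2
  CH2Cl → C:1 H:2 Cl:1
Element totals:
  C: 10
  H: 21
  Cl: 1
  O: 3
Molecular formula: C10H21ClO3.
  M = 10(12.0) + 21(1.007825) + 34.968853 + 3(15.994915)
    = 120.000000 + 21.164325 + 34.968853 + 47.984745 = 224.117923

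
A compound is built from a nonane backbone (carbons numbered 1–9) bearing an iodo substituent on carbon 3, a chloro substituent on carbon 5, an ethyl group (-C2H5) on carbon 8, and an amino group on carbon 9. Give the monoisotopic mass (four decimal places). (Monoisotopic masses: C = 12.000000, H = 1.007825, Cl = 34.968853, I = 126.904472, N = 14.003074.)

Atom tally by fragment:
  CH3 → C:1 H:3
  CH2 → C:1 H:2
  CH(I) → C:1 H:1 I:1
  CH2 → C:1 H:2
  CH(Cl) → C:1 H:1 Cl:1
  CH2 → C:1 H:2
  CH2 → C:1 H:2
  CH(C2H5) → C:3 H:6
  CH2NH2 → C:1 H:4 N:1
Element totals:
  C: 11
  H: 23
  Cl: 1
  I: 1
  N: 1
Molecular formula: C11H23ClIN.
  M = 11(12.0) + 23(1.007825) + 34.968853 + 126.904472 + 14.003074
    = 132.000000 + 23.179975 + 34.968853 + 126.904472 + 14.003074 = 331.056374

331.0564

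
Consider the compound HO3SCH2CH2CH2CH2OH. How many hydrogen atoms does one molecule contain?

10

Element totals:
  C: 4
  H: 10
  O: 4
  S: 1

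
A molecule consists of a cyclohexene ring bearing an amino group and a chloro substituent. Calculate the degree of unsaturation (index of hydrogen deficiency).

2

Atom tally by fragment:
  cyclohexene ring core → C:6 H:10
  (− 2 ring H displaced by substituents)
  + NH2 → N:1 H:2
  + Cl → Cl:1
Element totals:
  C: 6
  H: 10
  Cl: 1
  N: 1
Molecular formula: C6H10ClN.
DoU = (2C + 2 + N − H − X) / 2 = (2·6 + 2 + 1 − 10 − 1) / 2 = 2.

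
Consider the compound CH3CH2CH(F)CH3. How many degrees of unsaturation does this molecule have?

0

Element totals:
  C: 4
  H: 9
  F: 1
Molecular formula: C4H9F.
DoU = (2C + 2 + N − H − X) / 2 = (2·4 + 2 + 0 − 9 − 1) / 2 = 0.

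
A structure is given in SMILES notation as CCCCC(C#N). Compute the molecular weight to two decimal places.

97.16 g/mol

Atom tally by fragment:
  CH3 → C:1 H:3
  CH2 → C:1 H:2
  CH2 → C:1 H:2
  CH2 → C:1 H:2
  CH2CN → C:2 H:2 N:1
Element totals:
  C: 6
  H: 11
  N: 1
Molecular formula: C6H11N.
  M = 6(12.011) + 11(1.008) + 14.007
    = 72.066 + 11.088 + 14.007 = 97.161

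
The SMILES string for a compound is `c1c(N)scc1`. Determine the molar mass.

99.15 g/mol

Atom tally by fragment:
  thiophene ring core → C:4 H:4 S:1
  (− 1 ring H displaced by substituents)
  + NH2 → N:1 H:2
Element totals:
  C: 4
  H: 5
  N: 1
  S: 1
Molecular formula: C4H5NS.
  M = 4(12.011) + 5(1.008) + 14.007 + 32.06
    = 48.044 + 5.040 + 14.007 + 32.060 = 99.151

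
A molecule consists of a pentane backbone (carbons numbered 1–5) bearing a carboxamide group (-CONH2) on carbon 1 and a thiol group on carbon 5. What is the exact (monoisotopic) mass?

Atom tally by fragment:
  H2NOCCH2 → C:2 H:4 O:1 N:1
  CH2 → C:1 H:2
  CH2 → C:1 H:2
  CH2 → C:1 H:2
  CH2SH → C:1 H:3 S:1
Element totals:
  C: 6
  H: 13
  N: 1
  O: 1
  S: 1
Molecular formula: C6H13NOS.
  M = 6(12.0) + 13(1.007825) + 14.003074 + 15.994915 + 31.972071
    = 72.000000 + 13.101725 + 14.003074 + 15.994915 + 31.972071 = 147.071785

147.0718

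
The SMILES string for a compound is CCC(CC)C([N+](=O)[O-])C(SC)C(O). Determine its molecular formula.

C9H19NO3S

Atom tally by fragment:
  CH3 → C:1 H:3
  CH2 → C:1 H:2
  CH(C2H5) → C:3 H:6
  CH(NO2) → C:1 H:1 N:1 O:2
  CH(SCH3) → C:2 H:4 S:1
  CH2OH → C:1 H:3 O:1
Element totals:
  C: 9
  H: 19
  N: 1
  O: 3
  S: 1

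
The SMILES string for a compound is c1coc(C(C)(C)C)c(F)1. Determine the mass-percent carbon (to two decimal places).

Atom tally by fragment:
  furan ring core → C:4 H:4 O:1
  (− 2 ring H displaced by substituents)
  + C(CH3)3 → C:4 H:9
  + F → F:1
Element totals:
  C: 8
  H: 11
  F: 1
  O: 1
Molecular formula: C8H11FO.
Molar mass = 142.173 g/mol.
Mass from C: 8 × 12.011 = 96.088 g/mol.
%C = 96.088 / 142.173 × 100 = 67.59%.

67.59%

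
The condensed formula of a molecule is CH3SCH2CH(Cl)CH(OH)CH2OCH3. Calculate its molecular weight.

184.68 g/mol

Element totals:
  C: 6
  H: 13
  Cl: 1
  O: 2
  S: 1
Molecular formula: C6H13ClO2S.
  M = 6(12.011) + 13(1.008) + 35.45 + 2(15.999) + 32.06
    = 72.066 + 13.104 + 35.450 + 31.998 + 32.060 = 184.678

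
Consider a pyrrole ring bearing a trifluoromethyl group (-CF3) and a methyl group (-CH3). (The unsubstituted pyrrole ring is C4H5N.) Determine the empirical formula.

C6H6F3N

Atom tally by fragment:
  pyrrole ring core → C:4 H:5 N:1
  (− 2 ring H displaced by substituents)
  + CF3 → C:1 F:3
  + CH3 → C:1 H:3
Element totals:
  C: 6
  H: 6
  F: 3
  N: 1
Molecular formula: C6H6F3N.
gcd of subscripts (6, 3, 6, 1) = 1, so the empirical formula equals the molecular formula.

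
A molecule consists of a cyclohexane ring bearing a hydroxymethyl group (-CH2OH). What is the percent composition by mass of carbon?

73.63%

Atom tally by fragment:
  cyclohexane ring core → C:6 H:12
  (− 1 ring H displaced by substituents)
  + CH2OH → C:1 H:3 O:1
Element totals:
  C: 7
  H: 14
  O: 1
Molecular formula: C7H14O.
Molar mass = 114.188 g/mol.
Mass from C: 7 × 12.011 = 84.077 g/mol.
%C = 84.077 / 114.188 × 100 = 73.63%.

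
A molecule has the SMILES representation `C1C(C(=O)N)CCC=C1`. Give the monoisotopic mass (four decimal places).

Atom tally by fragment:
  cyclohexene ring core → C:6 H:10
  (− 1 ring H displaced by substituents)
  + CONH2 → C:1 H:2 O:1 N:1
Element totals:
  C: 7
  H: 11
  N: 1
  O: 1
Molecular formula: C7H11NO.
  M = 7(12.0) + 11(1.007825) + 14.003074 + 15.994915
    = 84.000000 + 11.086075 + 14.003074 + 15.994915 = 125.084064

125.0841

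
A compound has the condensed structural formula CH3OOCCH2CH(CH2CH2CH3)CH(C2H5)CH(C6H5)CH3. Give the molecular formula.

C18H28O2

Element totals:
  C: 18
  H: 28
  O: 2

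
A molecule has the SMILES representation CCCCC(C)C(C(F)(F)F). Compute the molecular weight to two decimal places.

Atom tally by fragment:
  CH3 → C:1 H:3
  CH2 → C:1 H:2
  CH2 → C:1 H:2
  CH2 → C:1 H:2
  CH(CH3) → C:2 H:4
  CH2CF3 → C:2 H:2 F:3
Element totals:
  C: 8
  H: 15
  F: 3
Molecular formula: C8H15F3.
  M = 8(12.011) + 15(1.008) + 3(18.998)
    = 96.088 + 15.120 + 56.994 = 168.202

168.20 g/mol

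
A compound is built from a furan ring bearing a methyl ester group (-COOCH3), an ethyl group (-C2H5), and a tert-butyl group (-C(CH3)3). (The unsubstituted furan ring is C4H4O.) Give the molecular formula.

C12H18O3

Atom tally by fragment:
  furan ring core → C:4 H:4 O:1
  (− 3 ring H displaced by substituents)
  + COOCH3 → C:2 H:3 O:2
  + C2H5 → C:2 H:5
  + C(CH3)3 → C:4 H:9
Element totals:
  C: 12
  H: 18
  O: 3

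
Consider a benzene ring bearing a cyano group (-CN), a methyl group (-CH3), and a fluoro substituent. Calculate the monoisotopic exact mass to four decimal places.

Atom tally by fragment:
  benzene ring core → C:6 H:6
  (− 3 ring H displaced by substituents)
  + CN → C:1 N:1
  + CH3 → C:1 H:3
  + F → F:1
Element totals:
  C: 8
  H: 6
  F: 1
  N: 1
Molecular formula: C8H6FN.
  M = 8(12.0) + 6(1.007825) + 18.998403 + 14.003074
    = 96.000000 + 6.046950 + 18.998403 + 14.003074 = 135.048427

135.0484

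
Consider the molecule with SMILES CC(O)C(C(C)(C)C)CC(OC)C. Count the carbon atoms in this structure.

11

Atom tally by fragment:
  CH3 → C:1 H:3
  CH(OH) → C:1 H:2 O:1
  CH(C(CH3)3) → C:5 H:10
  CH2 → C:1 H:2
  CH(OCH3) → C:2 H:4 O:1
  CH3 → C:1 H:3
Element totals:
  C: 11
  H: 24
  O: 2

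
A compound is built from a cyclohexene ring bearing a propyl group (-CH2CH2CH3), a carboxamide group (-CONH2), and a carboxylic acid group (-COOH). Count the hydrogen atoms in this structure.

17

Atom tally by fragment:
  cyclohexene ring core → C:6 H:10
  (− 3 ring H displaced by substituents)
  + CH2CH2CH3 → C:3 H:7
  + CONH2 → C:1 H:2 O:1 N:1
  + COOH → C:1 H:1 O:2
Element totals:
  C: 11
  H: 17
  N: 1
  O: 3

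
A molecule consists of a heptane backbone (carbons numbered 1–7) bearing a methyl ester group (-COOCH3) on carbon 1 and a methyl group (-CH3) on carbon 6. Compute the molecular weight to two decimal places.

Atom tally by fragment:
  CH3OOCCH2 → C:3 H:5 O:2
  CH2 → C:1 H:2
  CH2 → C:1 H:2
  CH2 → C:1 H:2
  CH2 → C:1 H:2
  CH(CH3) → C:2 H:4
  CH3 → C:1 H:3
Element totals:
  C: 10
  H: 20
  O: 2
Molecular formula: C10H20O2.
  M = 10(12.011) + 20(1.008) + 2(15.999)
    = 120.110 + 20.160 + 31.998 = 172.268

172.27 g/mol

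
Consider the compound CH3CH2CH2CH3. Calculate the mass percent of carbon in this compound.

Atom tally by fragment:
  CH3 → C:1 H:3
  CH2 → C:1 H:2
  CH2 → C:1 H:2
  CH3 → C:1 H:3
Element totals:
  C: 4
  H: 10
Molecular formula: C4H10.
Molar mass = 58.124 g/mol.
Mass from C: 4 × 12.011 = 48.044 g/mol.
%C = 48.044 / 58.124 × 100 = 82.66%.

82.66%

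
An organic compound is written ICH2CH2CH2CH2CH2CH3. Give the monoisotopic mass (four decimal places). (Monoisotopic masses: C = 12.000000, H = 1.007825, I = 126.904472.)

212.0062

Atom tally by fragment:
  ICH2 → C:1 H:2 I:1
  CH2 → C:1 H:2
  CH2 → C:1 H:2
  CH2 → C:1 H:2
  CH2 → C:1 H:2
  CH3 → C:1 H:3
Element totals:
  C: 6
  H: 13
  I: 1
Molecular formula: C6H13I.
  M = 6(12.0) + 13(1.007825) + 126.904472
    = 72.000000 + 13.101725 + 126.904472 = 212.006197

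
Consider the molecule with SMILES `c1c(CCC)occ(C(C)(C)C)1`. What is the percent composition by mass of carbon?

79.46%

Atom tally by fragment:
  furan ring core → C:4 H:4 O:1
  (− 2 ring H displaced by substituents)
  + CH2CH2CH3 → C:3 H:7
  + C(CH3)3 → C:4 H:9
Element totals:
  C: 11
  H: 18
  O: 1
Molecular formula: C11H18O.
Molar mass = 166.264 g/mol.
Mass from C: 11 × 12.011 = 132.121 g/mol.
%C = 132.121 / 166.264 × 100 = 79.46%.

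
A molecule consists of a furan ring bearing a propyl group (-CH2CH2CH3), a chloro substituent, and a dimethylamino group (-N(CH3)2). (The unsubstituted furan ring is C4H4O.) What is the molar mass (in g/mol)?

187.67 g/mol

Atom tally by fragment:
  furan ring core → C:4 H:4 O:1
  (− 3 ring H displaced by substituents)
  + CH2CH2CH3 → C:3 H:7
  + Cl → Cl:1
  + N(CH3)2 → N:1 C:2 H:6
Element totals:
  C: 9
  H: 14
  Cl: 1
  N: 1
  O: 1
Molecular formula: C9H14ClNO.
  M = 9(12.011) + 14(1.008) + 35.45 + 14.007 + 15.999
    = 108.099 + 14.112 + 35.450 + 14.007 + 15.999 = 187.667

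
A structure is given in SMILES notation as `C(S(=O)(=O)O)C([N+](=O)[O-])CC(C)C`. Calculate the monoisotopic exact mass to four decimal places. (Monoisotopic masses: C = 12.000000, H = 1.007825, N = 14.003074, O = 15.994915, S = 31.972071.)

211.0514

Atom tally by fragment:
  HO3SCH2 → C:1 H:3 S:1 O:3
  CH(NO2) → C:1 H:1 N:1 O:2
  CH2 → C:1 H:2
  CH(CH3) → C:2 H:4
  CH3 → C:1 H:3
Element totals:
  C: 6
  H: 13
  N: 1
  O: 5
  S: 1
Molecular formula: C6H13NO5S.
  M = 6(12.0) + 13(1.007825) + 14.003074 + 5(15.994915) + 31.972071
    = 72.000000 + 13.101725 + 14.003074 + 79.974575 + 31.972071 = 211.051445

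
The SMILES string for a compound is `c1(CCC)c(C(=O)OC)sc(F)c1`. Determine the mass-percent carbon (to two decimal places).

Atom tally by fragment:
  thiophene ring core → C:4 H:4 S:1
  (− 3 ring H displaced by substituents)
  + CH2CH2CH3 → C:3 H:7
  + COOCH3 → C:2 H:3 O:2
  + F → F:1
Element totals:
  C: 9
  H: 11
  F: 1
  O: 2
  S: 1
Molecular formula: C9H11FO2S.
Molar mass = 202.243 g/mol.
Mass from C: 9 × 12.011 = 108.099 g/mol.
%C = 108.099 / 202.243 × 100 = 53.45%.

53.45%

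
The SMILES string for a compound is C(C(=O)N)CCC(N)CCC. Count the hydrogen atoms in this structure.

Atom tally by fragment:
  H2NOCCH2 → C:2 H:4 O:1 N:1
  CH2 → C:1 H:2
  CH2 → C:1 H:2
  CH(NH2) → C:1 H:3 N:1
  CH2 → C:1 H:2
  CH2 → C:1 H:2
  CH3 → C:1 H:3
Element totals:
  C: 8
  H: 18
  N: 2
  O: 1

18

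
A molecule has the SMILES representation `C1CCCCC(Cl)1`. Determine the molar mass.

Atom tally by fragment:
  cyclohexane ring core → C:6 H:12
  (− 1 ring H displaced by substituents)
  + Cl → Cl:1
Element totals:
  C: 6
  H: 11
  Cl: 1
Molecular formula: C6H11Cl.
  M = 6(12.011) + 11(1.008) + 35.45
    = 72.066 + 11.088 + 35.450 = 118.604

118.60 g/mol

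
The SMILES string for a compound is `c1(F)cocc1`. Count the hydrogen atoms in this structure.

3

Atom tally by fragment:
  furan ring core → C:4 H:4 O:1
  (− 1 ring H displaced by substituents)
  + F → F:1
Element totals:
  C: 4
  H: 3
  F: 1
  O: 1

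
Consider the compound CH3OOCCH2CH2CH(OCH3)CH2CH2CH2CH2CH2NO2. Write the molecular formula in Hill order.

C11H21NO5

Element totals:
  C: 11
  H: 21
  N: 1
  O: 5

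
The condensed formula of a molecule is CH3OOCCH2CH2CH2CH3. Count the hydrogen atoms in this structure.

Atom tally by fragment:
  CH3OOCCH2 → C:3 H:5 O:2
  CH2 → C:1 H:2
  CH2 → C:1 H:2
  CH3 → C:1 H:3
Element totals:
  C: 6
  H: 12
  O: 2

12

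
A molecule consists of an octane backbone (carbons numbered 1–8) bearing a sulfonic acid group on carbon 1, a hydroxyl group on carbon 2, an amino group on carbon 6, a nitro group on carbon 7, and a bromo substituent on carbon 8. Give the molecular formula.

Atom tally by fragment:
  HO3SCH2 → C:1 H:3 S:1 O:3
  CH(OH) → C:1 H:2 O:1
  CH2 → C:1 H:2
  CH2 → C:1 H:2
  CH2 → C:1 H:2
  CH(NH2) → C:1 H:3 N:1
  CH(NO2) → C:1 H:1 N:1 O:2
  CH2Br → C:1 H:2 Br:1
Element totals:
  C: 8
  H: 17
  Br: 1
  N: 2
  O: 6
  S: 1

C8H17BrN2O6S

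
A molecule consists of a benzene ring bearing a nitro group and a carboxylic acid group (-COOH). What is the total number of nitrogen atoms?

1

Atom tally by fragment:
  benzene ring core → C:6 H:6
  (− 2 ring H displaced by substituents)
  + NO2 → N:1 O:2
  + COOH → C:1 H:1 O:2
Element totals:
  C: 7
  H: 5
  N: 1
  O: 4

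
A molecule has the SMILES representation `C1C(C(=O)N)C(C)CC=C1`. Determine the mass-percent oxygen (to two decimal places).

11.49%

Atom tally by fragment:
  cyclohexene ring core → C:6 H:10
  (− 2 ring H displaced by substituents)
  + CONH2 → C:1 H:2 O:1 N:1
  + CH3 → C:1 H:3
Element totals:
  C: 8
  H: 13
  N: 1
  O: 1
Molecular formula: C8H13NO.
Molar mass = 139.198 g/mol.
Mass from O: 1 × 15.999 = 15.999 g/mol.
%O = 15.999 / 139.198 × 100 = 11.49%.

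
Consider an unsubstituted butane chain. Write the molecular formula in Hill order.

Atom tally by fragment:
  CH3 → C:1 H:3
  CH2 → C:1 H:2
  CH2 → C:1 H:2
  CH3 → C:1 H:3
Element totals:
  C: 4
  H: 10

C4H10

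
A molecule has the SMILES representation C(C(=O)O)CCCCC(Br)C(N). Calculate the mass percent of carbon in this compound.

40.35%

Atom tally by fragment:
  HOOCCH2 → C:2 H:3 O:2
  CH2 → C:1 H:2
  CH2 → C:1 H:2
  CH2 → C:1 H:2
  CH2 → C:1 H:2
  CH(Br) → C:1 H:1 Br:1
  CH2NH2 → C:1 H:4 N:1
Element totals:
  C: 8
  H: 16
  Br: 1
  N: 1
  O: 2
Molecular formula: C8H16BrNO2.
Molar mass = 238.125 g/mol.
Mass from C: 8 × 12.011 = 96.088 g/mol.
%C = 96.088 / 238.125 × 100 = 40.35%.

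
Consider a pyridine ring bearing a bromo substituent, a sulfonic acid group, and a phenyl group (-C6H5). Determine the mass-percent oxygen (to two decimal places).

15.28%

Atom tally by fragment:
  pyridine ring core → C:5 H:5 N:1
  (− 3 ring H displaced by substituents)
  + Br → Br:1
  + SO3H → S:1 O:3 H:1
  + C6H5 → C:6 H:5
Element totals:
  C: 11
  H: 8
  Br: 1
  N: 1
  O: 3
  S: 1
Molecular formula: C11H8BrNO3S.
Molar mass = 314.153 g/mol.
Mass from O: 3 × 15.999 = 47.997 g/mol.
%O = 47.997 / 314.153 × 100 = 15.28%.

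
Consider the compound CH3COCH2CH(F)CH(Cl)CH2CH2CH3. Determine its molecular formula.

C8H14ClFO

Atom tally by fragment:
  CH3COCH2 → C:3 H:5 O:1
  CH(F) → C:1 H:1 F:1
  CH(Cl) → C:1 H:1 Cl:1
  CH2 → C:1 H:2
  CH2 → C:1 H:2
  CH3 → C:1 H:3
Element totals:
  C: 8
  H: 14
  Cl: 1
  F: 1
  O: 1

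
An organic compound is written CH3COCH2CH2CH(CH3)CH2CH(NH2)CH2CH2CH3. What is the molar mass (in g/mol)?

185.31 g/mol

Element totals:
  C: 11
  H: 23
  N: 1
  O: 1
Molecular formula: C11H23NO.
  M = 11(12.011) + 23(1.008) + 14.007 + 15.999
    = 132.121 + 23.184 + 14.007 + 15.999 = 185.311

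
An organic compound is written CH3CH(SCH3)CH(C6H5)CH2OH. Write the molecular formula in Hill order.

Element totals:
  C: 11
  H: 16
  O: 1
  S: 1

C11H16OS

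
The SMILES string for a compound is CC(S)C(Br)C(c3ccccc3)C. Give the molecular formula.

C11H15BrS

Atom tally by fragment:
  CH3 → C:1 H:3
  CH(SH) → C:1 H:2 S:1
  CH(Br) → C:1 H:1 Br:1
  CH(C6H5) → C:7 H:6
  CH3 → C:1 H:3
Element totals:
  C: 11
  H: 15
  Br: 1
  S: 1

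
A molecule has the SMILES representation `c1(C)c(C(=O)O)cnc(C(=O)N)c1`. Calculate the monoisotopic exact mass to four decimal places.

Atom tally by fragment:
  pyridine ring core → C:5 H:5 N:1
  (− 3 ring H displaced by substituents)
  + CH3 → C:1 H:3
  + COOH → C:1 H:1 O:2
  + CONH2 → C:1 H:2 O:1 N:1
Element totals:
  C: 8
  H: 8
  N: 2
  O: 3
Molecular formula: C8H8N2O3.
  M = 8(12.0) + 8(1.007825) + 2(14.003074) + 3(15.994915)
    = 96.000000 + 8.062600 + 28.006148 + 47.984745 = 180.053493

180.0535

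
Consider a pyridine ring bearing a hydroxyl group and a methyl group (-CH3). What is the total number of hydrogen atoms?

Atom tally by fragment:
  pyridine ring core → C:5 H:5 N:1
  (− 2 ring H displaced by substituents)
  + OH → O:1 H:1
  + CH3 → C:1 H:3
Element totals:
  C: 6
  H: 7
  N: 1
  O: 1

7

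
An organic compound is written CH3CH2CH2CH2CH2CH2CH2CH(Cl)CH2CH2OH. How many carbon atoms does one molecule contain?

10

Atom tally by fragment:
  CH3 → C:1 H:3
  CH2 → C:1 H:2
  CH2 → C:1 H:2
  CH2 → C:1 H:2
  CH2 → C:1 H:2
  CH2 → C:1 H:2
  CH2 → C:1 H:2
  CH(Cl) → C:1 H:1 Cl:1
  CH2CH2OH → C:2 H:5 O:1
Element totals:
  C: 10
  H: 21
  Cl: 1
  O: 1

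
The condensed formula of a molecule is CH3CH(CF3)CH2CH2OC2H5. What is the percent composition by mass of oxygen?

9.40%

Atom tally by fragment:
  CH3 → C:1 H:3
  CH(CF3) → C:2 H:1 F:3
  CH2 → C:1 H:2
  CH2OC2H5 → C:3 H:7 O:1
Element totals:
  C: 7
  H: 13
  F: 3
  O: 1
Molecular formula: C7H13F3O.
Molar mass = 170.174 g/mol.
Mass from O: 1 × 15.999 = 15.999 g/mol.
%O = 15.999 / 170.174 × 100 = 9.40%.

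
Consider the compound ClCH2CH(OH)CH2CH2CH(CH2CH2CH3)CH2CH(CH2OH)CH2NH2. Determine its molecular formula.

C12H26ClNO2

Element totals:
  C: 12
  H: 26
  Cl: 1
  N: 1
  O: 2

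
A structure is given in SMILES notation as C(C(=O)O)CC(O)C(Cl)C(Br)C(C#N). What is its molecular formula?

Atom tally by fragment:
  HOOCCH2 → C:2 H:3 O:2
  CH2 → C:1 H:2
  CH(OH) → C:1 H:2 O:1
  CH(Cl) → C:1 H:1 Cl:1
  CH(Br) → C:1 H:1 Br:1
  CH2CN → C:2 H:2 N:1
Element totals:
  C: 8
  H: 11
  Br: 1
  Cl: 1
  N: 1
  O: 3

C8H11BrClNO3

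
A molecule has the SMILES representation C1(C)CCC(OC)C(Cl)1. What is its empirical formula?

C7H13ClO

Atom tally by fragment:
  cyclopentane ring core → C:5 H:10
  (− 3 ring H displaced by substituents)
  + CH3 → C:1 H:3
  + OCH3 → C:1 H:3 O:1
  + Cl → Cl:1
Element totals:
  C: 7
  H: 13
  Cl: 1
  O: 1
Molecular formula: C7H13ClO.
gcd of subscripts (7, 1, 13, 1) = 1, so the empirical formula equals the molecular formula.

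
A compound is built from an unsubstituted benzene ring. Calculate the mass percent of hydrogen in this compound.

Atom tally by fragment:
  benzene ring core → C:6 H:6
Element totals:
  C: 6
  H: 6
Molecular formula: C6H6.
Molar mass = 78.114 g/mol.
Mass from H: 6 × 1.008 = 6.048 g/mol.
%H = 6.048 / 78.114 × 100 = 7.74%.

7.74%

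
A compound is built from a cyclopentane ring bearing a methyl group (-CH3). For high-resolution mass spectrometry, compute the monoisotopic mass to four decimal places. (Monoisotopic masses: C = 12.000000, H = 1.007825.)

Atom tally by fragment:
  cyclopentane ring core → C:5 H:10
  (− 1 ring H displaced by substituents)
  + CH3 → C:1 H:3
Element totals:
  C: 6
  H: 12
Molecular formula: C6H12.
  M = 6(12.0) + 12(1.007825)
    = 72.000000 + 12.093900 = 84.093900

84.0939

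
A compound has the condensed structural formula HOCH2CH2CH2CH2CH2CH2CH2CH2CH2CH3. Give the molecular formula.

C10H22O

Atom tally by fragment:
  HOCH2CH2 → C:2 H:5 O:1
  CH2 → C:1 H:2
  CH2 → C:1 H:2
  CH2 → C:1 H:2
  CH2 → C:1 H:2
  CH2 → C:1 H:2
  CH2 → C:1 H:2
  CH2 → C:1 H:2
  CH3 → C:1 H:3
Element totals:
  C: 10
  H: 22
  O: 1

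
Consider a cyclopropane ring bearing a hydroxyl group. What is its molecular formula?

Atom tally by fragment:
  cyclopropane ring core → C:3 H:6
  (− 1 ring H displaced by substituents)
  + OH → O:1 H:1
Element totals:
  C: 3
  H: 6
  O: 1

C3H6O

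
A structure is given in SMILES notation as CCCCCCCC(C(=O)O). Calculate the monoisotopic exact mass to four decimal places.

158.1307

Atom tally by fragment:
  CH3 → C:1 H:3
  CH2 → C:1 H:2
  CH2 → C:1 H:2
  CH2 → C:1 H:2
  CH2 → C:1 H:2
  CH2 → C:1 H:2
  CH2 → C:1 H:2
  CH2COOH → C:2 H:3 O:2
Element totals:
  C: 9
  H: 18
  O: 2
Molecular formula: C9H18O2.
  M = 9(12.0) + 18(1.007825) + 2(15.994915)
    = 108.000000 + 18.140850 + 31.989830 = 158.130680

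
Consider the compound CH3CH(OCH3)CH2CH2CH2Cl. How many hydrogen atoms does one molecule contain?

Atom tally by fragment:
  CH3 → C:1 H:3
  CH(OCH3) → C:2 H:4 O:1
  CH2 → C:1 H:2
  CH2 → C:1 H:2
  CH2Cl → C:1 H:2 Cl:1
Element totals:
  C: 6
  H: 13
  Cl: 1
  O: 1

13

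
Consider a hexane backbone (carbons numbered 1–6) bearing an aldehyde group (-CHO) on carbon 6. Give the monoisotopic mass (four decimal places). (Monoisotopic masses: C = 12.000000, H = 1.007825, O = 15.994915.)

114.1045

Atom tally by fragment:
  CH3 → C:1 H:3
  CH2 → C:1 H:2
  CH2 → C:1 H:2
  CH2 → C:1 H:2
  CH2 → C:1 H:2
  CH2CHO → C:2 H:3 O:1
Element totals:
  C: 7
  H: 14
  O: 1
Molecular formula: C7H14O.
  M = 7(12.0) + 14(1.007825) + 15.994915
    = 84.000000 + 14.109550 + 15.994915 = 114.104465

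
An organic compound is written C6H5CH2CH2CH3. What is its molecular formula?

C9H12

Element totals:
  C: 9
  H: 12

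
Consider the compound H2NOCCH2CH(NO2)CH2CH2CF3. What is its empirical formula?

C6H9F3N2O3

Element totals:
  C: 6
  H: 9
  F: 3
  N: 2
  O: 3
Molecular formula: C6H9F3N2O3.
gcd of subscripts (6, 3, 9, 2, 3) = 1, so the empirical formula equals the molecular formula.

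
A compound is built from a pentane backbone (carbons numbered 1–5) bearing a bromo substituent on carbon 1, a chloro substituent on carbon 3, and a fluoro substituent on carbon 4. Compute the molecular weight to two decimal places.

203.48 g/mol

Atom tally by fragment:
  BrCH2 → C:1 H:2 Br:1
  CH2 → C:1 H:2
  CH(Cl) → C:1 H:1 Cl:1
  CH(F) → C:1 H:1 F:1
  CH3 → C:1 H:3
Element totals:
  C: 5
  H: 9
  Br: 1
  Cl: 1
  F: 1
Molecular formula: C5H9BrClF.
  M = 5(12.011) + 9(1.008) + 79.904 + 35.45 + 18.998
    = 60.055 + 9.072 + 79.904 + 35.450 + 18.998 = 203.479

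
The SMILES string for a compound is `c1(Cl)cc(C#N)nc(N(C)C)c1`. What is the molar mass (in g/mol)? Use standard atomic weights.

181.62 g/mol

Atom tally by fragment:
  pyridine ring core → C:5 H:5 N:1
  (− 3 ring H displaced by substituents)
  + Cl → Cl:1
  + CN → C:1 N:1
  + N(CH3)2 → N:1 C:2 H:6
Element totals:
  C: 8
  H: 8
  Cl: 1
  N: 3
Molecular formula: C8H8ClN3.
  M = 8(12.011) + 8(1.008) + 35.45 + 3(14.007)
    = 96.088 + 8.064 + 35.450 + 42.021 = 181.623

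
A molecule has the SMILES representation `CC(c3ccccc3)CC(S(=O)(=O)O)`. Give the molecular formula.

C10H14O3S

Atom tally by fragment:
  CH3 → C:1 H:3
  CH(C6H5) → C:7 H:6
  CH2 → C:1 H:2
  CH2SO3H → C:1 H:3 S:1 O:3
Element totals:
  C: 10
  H: 14
  O: 3
  S: 1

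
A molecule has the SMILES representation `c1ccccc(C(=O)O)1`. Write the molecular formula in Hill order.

C7H6O2

Atom tally by fragment:
  benzene ring core → C:6 H:6
  (− 1 ring H displaced by substituents)
  + COOH → C:1 H:1 O:2
Element totals:
  C: 7
  H: 6
  O: 2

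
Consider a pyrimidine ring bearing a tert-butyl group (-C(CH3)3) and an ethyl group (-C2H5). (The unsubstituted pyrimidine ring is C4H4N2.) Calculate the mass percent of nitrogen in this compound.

Atom tally by fragment:
  pyrimidine ring core → C:4 H:4 N:2
  (− 2 ring H displaced by substituents)
  + C(CH3)3 → C:4 H:9
  + C2H5 → C:2 H:5
Element totals:
  C: 10
  H: 16
  N: 2
Molecular formula: C10H16N2.
Molar mass = 164.252 g/mol.
Mass from N: 2 × 14.007 = 28.014 g/mol.
%N = 28.014 / 164.252 × 100 = 17.06%.

17.06%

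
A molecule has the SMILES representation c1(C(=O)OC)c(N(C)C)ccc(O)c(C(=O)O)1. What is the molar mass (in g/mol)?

Atom tally by fragment:
  benzene ring core → C:6 H:6
  (− 4 ring H displaced by substituents)
  + COOCH3 → C:2 H:3 O:2
  + N(CH3)2 → N:1 C:2 H:6
  + OH → O:1 H:1
  + COOH → C:1 H:1 O:2
Element totals:
  C: 11
  H: 13
  N: 1
  O: 5
Molecular formula: C11H13NO5.
  M = 11(12.011) + 13(1.008) + 14.007 + 5(15.999)
    = 132.121 + 13.104 + 14.007 + 79.995 = 239.227

239.23 g/mol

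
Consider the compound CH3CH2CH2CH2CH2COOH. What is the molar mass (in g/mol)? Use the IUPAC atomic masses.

Element totals:
  C: 6
  H: 12
  O: 2
Molecular formula: C6H12O2.
  M = 6(12.011) + 12(1.008) + 2(15.999)
    = 72.066 + 12.096 + 31.998 = 116.160

116.16 g/mol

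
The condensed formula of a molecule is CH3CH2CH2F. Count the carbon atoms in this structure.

Element totals:
  C: 3
  H: 7
  F: 1

3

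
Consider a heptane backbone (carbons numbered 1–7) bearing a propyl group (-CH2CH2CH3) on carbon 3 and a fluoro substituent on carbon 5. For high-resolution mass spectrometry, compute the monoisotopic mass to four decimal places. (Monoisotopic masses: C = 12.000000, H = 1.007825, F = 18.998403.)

Atom tally by fragment:
  CH3 → C:1 H:3
  CH2 → C:1 H:2
  CH(CH2CH2CH3) → C:4 H:8
  CH2 → C:1 H:2
  CH(F) → C:1 H:1 F:1
  CH2 → C:1 H:2
  CH3 → C:1 H:3
Element totals:
  C: 10
  H: 21
  F: 1
Molecular formula: C10H21F.
  M = 10(12.0) + 21(1.007825) + 18.998403
    = 120.000000 + 21.164325 + 18.998403 = 160.162728

160.1627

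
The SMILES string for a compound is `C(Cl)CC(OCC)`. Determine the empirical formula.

Atom tally by fragment:
  ClCH2 → C:1 H:2 Cl:1
  CH2 → C:1 H:2
  CH2OC2H5 → C:3 H:7 O:1
Element totals:
  C: 5
  H: 11
  Cl: 1
  O: 1
Molecular formula: C5H11ClO.
gcd of subscripts (5, 1, 11, 1) = 1, so the empirical formula equals the molecular formula.

C5H11ClO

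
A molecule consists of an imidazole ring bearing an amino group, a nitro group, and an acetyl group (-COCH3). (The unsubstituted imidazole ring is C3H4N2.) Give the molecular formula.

C5H6N4O3

Atom tally by fragment:
  imidazole ring core → C:3 H:4 N:2
  (− 3 ring H displaced by substituents)
  + NH2 → N:1 H:2
  + NO2 → N:1 O:2
  + COCH3 → C:2 H:3 O:1
Element totals:
  C: 5
  H: 6
  N: 4
  O: 3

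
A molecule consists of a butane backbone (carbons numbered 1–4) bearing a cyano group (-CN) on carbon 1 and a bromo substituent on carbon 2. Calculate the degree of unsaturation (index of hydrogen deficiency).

Atom tally by fragment:
  NCCH2 → C:2 H:2 N:1
  CH(Br) → C:1 H:1 Br:1
  CH2 → C:1 H:2
  CH3 → C:1 H:3
Element totals:
  C: 5
  H: 8
  Br: 1
  N: 1
Molecular formula: C5H8BrN.
DoU = (2C + 2 + N − H − X) / 2 = (2·5 + 2 + 1 − 8 − 1) / 2 = 2.

2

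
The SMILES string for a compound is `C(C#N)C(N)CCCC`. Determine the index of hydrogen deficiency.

2

Atom tally by fragment:
  NCCH2 → C:2 H:2 N:1
  CH(NH2) → C:1 H:3 N:1
  CH2 → C:1 H:2
  CH2 → C:1 H:2
  CH2 → C:1 H:2
  CH3 → C:1 H:3
Element totals:
  C: 7
  H: 14
  N: 2
Molecular formula: C7H14N2.
DoU = (2C + 2 + N − H − X) / 2 = (2·7 + 2 + 2 − 14 − 0) / 2 = 2.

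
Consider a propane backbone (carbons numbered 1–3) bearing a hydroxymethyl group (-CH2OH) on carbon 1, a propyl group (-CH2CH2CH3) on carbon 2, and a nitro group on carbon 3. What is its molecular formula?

C7H15NO3

Atom tally by fragment:
  HOCH2CH2 → C:2 H:5 O:1
  CH(CH2CH2CH3) → C:4 H:8
  CH2NO2 → C:1 H:2 N:1 O:2
Element totals:
  C: 7
  H: 15
  N: 1
  O: 3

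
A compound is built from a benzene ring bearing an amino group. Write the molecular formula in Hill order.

Atom tally by fragment:
  benzene ring core → C:6 H:6
  (− 1 ring H displaced by substituents)
  + NH2 → N:1 H:2
Element totals:
  C: 6
  H: 7
  N: 1

C6H7N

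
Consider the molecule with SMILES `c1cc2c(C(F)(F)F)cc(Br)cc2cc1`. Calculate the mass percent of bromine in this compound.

Atom tally by fragment:
  naphthalene ring system core → C:10 H:8
  (− 2 ring H displaced by substituents)
  + CF3 → C:1 F:3
  + Br → Br:1
Element totals:
  C: 11
  H: 6
  Br: 1
  F: 3
Molecular formula: C11H6BrF3.
Molar mass = 275.067 g/mol.
Mass from Br: 1 × 79.904 = 79.904 g/mol.
%Br = 79.904 / 275.067 × 100 = 29.05%.

29.05%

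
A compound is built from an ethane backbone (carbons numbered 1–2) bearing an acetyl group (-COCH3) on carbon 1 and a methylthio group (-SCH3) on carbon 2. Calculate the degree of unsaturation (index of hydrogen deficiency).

Atom tally by fragment:
  CH3COCH2 → C:3 H:5 O:1
  CH2SCH3 → C:2 H:5 S:1
Element totals:
  C: 5
  H: 10
  O: 1
  S: 1
Molecular formula: C5H10OS.
DoU = (2C + 2 + N − H − X) / 2 = (2·5 + 2 + 0 − 10 − 0) / 2 = 1.

1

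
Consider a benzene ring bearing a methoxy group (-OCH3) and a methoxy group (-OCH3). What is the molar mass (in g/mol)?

Atom tally by fragment:
  benzene ring core → C:6 H:6
  (− 2 ring H displaced by substituents)
  + OCH3 → C:1 H:3 O:1
  + OCH3 → C:1 H:3 O:1
Element totals:
  C: 8
  H: 10
  O: 2
Molecular formula: C8H10O2.
  M = 8(12.011) + 10(1.008) + 2(15.999)
    = 96.088 + 10.080 + 31.998 = 138.166

138.17 g/mol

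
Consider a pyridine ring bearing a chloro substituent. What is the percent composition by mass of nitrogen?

Atom tally by fragment:
  pyridine ring core → C:5 H:5 N:1
  (− 1 ring H displaced by substituents)
  + Cl → Cl:1
Element totals:
  C: 5
  H: 4
  Cl: 1
  N: 1
Molecular formula: C5H4ClN.
Molar mass = 113.544 g/mol.
Mass from N: 1 × 14.007 = 14.007 g/mol.
%N = 14.007 / 113.544 × 100 = 12.34%.

12.34%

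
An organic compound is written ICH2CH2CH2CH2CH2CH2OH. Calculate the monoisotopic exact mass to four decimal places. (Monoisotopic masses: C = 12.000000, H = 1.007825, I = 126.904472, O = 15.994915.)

Atom tally by fragment:
  ICH2 → C:1 H:2 I:1
  CH2 → C:1 H:2
  CH2 → C:1 H:2
  CH2 → C:1 H:2
  CH2CH2OH → C:2 H:5 O:1
Element totals:
  C: 6
  H: 13
  I: 1
  O: 1
Molecular formula: C6H13IO.
  M = 6(12.0) + 13(1.007825) + 126.904472 + 15.994915
    = 72.000000 + 13.101725 + 126.904472 + 15.994915 = 228.001112

228.0011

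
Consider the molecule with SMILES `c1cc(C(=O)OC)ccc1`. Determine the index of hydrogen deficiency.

Atom tally by fragment:
  benzene ring core → C:6 H:6
  (− 1 ring H displaced by substituents)
  + COOCH3 → C:2 H:3 O:2
Element totals:
  C: 8
  H: 8
  O: 2
Molecular formula: C8H8O2.
DoU = (2C + 2 + N − H − X) / 2 = (2·8 + 2 + 0 − 8 − 0) / 2 = 5.

5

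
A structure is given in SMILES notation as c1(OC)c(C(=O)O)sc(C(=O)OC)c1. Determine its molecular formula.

Atom tally by fragment:
  thiophene ring core → C:4 H:4 S:1
  (− 3 ring H displaced by substituents)
  + OCH3 → C:1 H:3 O:1
  + COOH → C:1 H:1 O:2
  + COOCH3 → C:2 H:3 O:2
Element totals:
  C: 8
  H: 8
  O: 5
  S: 1

C8H8O5S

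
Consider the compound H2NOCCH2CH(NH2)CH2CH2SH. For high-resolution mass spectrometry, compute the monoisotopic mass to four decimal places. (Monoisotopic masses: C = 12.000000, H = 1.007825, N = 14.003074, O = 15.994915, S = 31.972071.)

Atom tally by fragment:
  H2NOCCH2 → C:2 H:4 O:1 N:1
  CH(NH2) → C:1 H:3 N:1
  CH2 → C:1 H:2
  CH2SH → C:1 H:3 S:1
Element totals:
  C: 5
  H: 12
  N: 2
  O: 1
  S: 1
Molecular formula: C5H12N2OS.
  M = 5(12.0) + 12(1.007825) + 2(14.003074) + 15.994915 + 31.972071
    = 60.000000 + 12.093900 + 28.006148 + 15.994915 + 31.972071 = 148.067034

148.0670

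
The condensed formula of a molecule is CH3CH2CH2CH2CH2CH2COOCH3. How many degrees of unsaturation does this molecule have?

Element totals:
  C: 8
  H: 16
  O: 2
Molecular formula: C8H16O2.
DoU = (2C + 2 + N − H − X) / 2 = (2·8 + 2 + 0 − 16 − 0) / 2 = 1.

1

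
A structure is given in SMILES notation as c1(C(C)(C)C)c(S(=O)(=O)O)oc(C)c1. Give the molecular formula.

Atom tally by fragment:
  furan ring core → C:4 H:4 O:1
  (− 3 ring H displaced by substituents)
  + C(CH3)3 → C:4 H:9
  + SO3H → S:1 O:3 H:1
  + CH3 → C:1 H:3
Element totals:
  C: 9
  H: 14
  O: 4
  S: 1

C9H14O4S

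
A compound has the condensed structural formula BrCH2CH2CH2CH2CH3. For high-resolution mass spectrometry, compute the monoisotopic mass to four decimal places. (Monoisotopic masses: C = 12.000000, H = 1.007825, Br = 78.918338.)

Element totals:
  C: 5
  H: 11
  Br: 1
Molecular formula: C5H11Br.
  M = 5(12.0) + 11(1.007825) + 78.918338
    = 60.000000 + 11.086075 + 78.918338 = 150.004413

150.0044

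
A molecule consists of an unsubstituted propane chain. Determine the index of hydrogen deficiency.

Atom tally by fragment:
  CH3 → C:1 H:3
  CH2 → C:1 H:2
  CH3 → C:1 H:3
Element totals:
  C: 3
  H: 8
Molecular formula: C3H8.
DoU = (2C + 2 + N − H − X) / 2 = (2·3 + 2 + 0 − 8 − 0) / 2 = 0.

0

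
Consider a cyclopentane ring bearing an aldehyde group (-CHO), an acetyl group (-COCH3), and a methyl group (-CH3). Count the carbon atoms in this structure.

9

Atom tally by fragment:
  cyclopentane ring core → C:5 H:10
  (− 3 ring H displaced by substituents)
  + CHO → C:1 H:1 O:1
  + COCH3 → C:2 H:3 O:1
  + CH3 → C:1 H:3
Element totals:
  C: 9
  H: 14
  O: 2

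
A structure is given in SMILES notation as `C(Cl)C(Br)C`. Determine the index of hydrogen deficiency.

Atom tally by fragment:
  ClCH2 → C:1 H:2 Cl:1
  CH(Br) → C:1 H:1 Br:1
  CH3 → C:1 H:3
Element totals:
  C: 3
  H: 6
  Br: 1
  Cl: 1
Molecular formula: C3H6BrCl.
DoU = (2C + 2 + N − H − X) / 2 = (2·3 + 2 + 0 − 6 − 2) / 2 = 0.

0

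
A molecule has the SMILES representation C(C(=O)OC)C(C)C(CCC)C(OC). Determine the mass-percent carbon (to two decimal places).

Atom tally by fragment:
  CH3OOCCH2 → C:3 H:5 O:2
  CH(CH3) → C:2 H:4
  CH(CH2CH2CH3) → C:4 H:8
  CH2OCH3 → C:2 H:5 O:1
Element totals:
  C: 11
  H: 22
  O: 3
Molecular formula: C11H22O3.
Molar mass = 202.294 g/mol.
Mass from C: 11 × 12.011 = 132.121 g/mol.
%C = 132.121 / 202.294 × 100 = 65.31%.

65.31%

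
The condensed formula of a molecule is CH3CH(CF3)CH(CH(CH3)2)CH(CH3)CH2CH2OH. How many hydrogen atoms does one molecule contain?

21

Atom tally by fragment:
  CH3 → C:1 H:3
  CH(CF3) → C:2 H:1 F:3
  CH(CH(CH3)2) → C:4 H:8
  CH(CH3) → C:2 H:4
  CH2CH2OH → C:2 H:5 O:1
Element totals:
  C: 11
  H: 21
  F: 3
  O: 1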